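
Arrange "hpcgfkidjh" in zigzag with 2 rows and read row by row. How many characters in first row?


Zigzag "hpcgfkidjh" into 2 rows:
Placing characters:
  'h' => row 0
  'p' => row 1
  'c' => row 0
  'g' => row 1
  'f' => row 0
  'k' => row 1
  'i' => row 0
  'd' => row 1
  'j' => row 0
  'h' => row 1
Rows:
  Row 0: "hcfij"
  Row 1: "pgkdh"
First row length: 5

5


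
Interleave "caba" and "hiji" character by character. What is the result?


Interleaving "caba" and "hiji":
  Position 0: 'c' from first, 'h' from second => "ch"
  Position 1: 'a' from first, 'i' from second => "ai"
  Position 2: 'b' from first, 'j' from second => "bj"
  Position 3: 'a' from first, 'i' from second => "ai"
Result: chaibjai

chaibjai


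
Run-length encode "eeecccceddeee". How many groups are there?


Input: eeecccceddeee
Scanning for consecutive runs:
  Group 1: 'e' x 3 (positions 0-2)
  Group 2: 'c' x 4 (positions 3-6)
  Group 3: 'e' x 1 (positions 7-7)
  Group 4: 'd' x 2 (positions 8-9)
  Group 5: 'e' x 3 (positions 10-12)
Total groups: 5

5


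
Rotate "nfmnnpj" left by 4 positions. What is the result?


Input: "nfmnnpj", rotate left by 4
First 4 characters: "nfmn"
Remaining characters: "npj"
Concatenate remaining + first: "npj" + "nfmn" = "npjnfmn"

npjnfmn


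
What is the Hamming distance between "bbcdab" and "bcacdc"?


Comparing "bbcdab" and "bcacdc" position by position:
  Position 0: 'b' vs 'b' => same
  Position 1: 'b' vs 'c' => differ
  Position 2: 'c' vs 'a' => differ
  Position 3: 'd' vs 'c' => differ
  Position 4: 'a' vs 'd' => differ
  Position 5: 'b' vs 'c' => differ
Total differences (Hamming distance): 5

5


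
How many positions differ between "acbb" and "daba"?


Comparing "acbb" and "daba" position by position:
  Position 0: 'a' vs 'd' => DIFFER
  Position 1: 'c' vs 'a' => DIFFER
  Position 2: 'b' vs 'b' => same
  Position 3: 'b' vs 'a' => DIFFER
Positions that differ: 3

3


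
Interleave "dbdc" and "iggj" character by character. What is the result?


Interleaving "dbdc" and "iggj":
  Position 0: 'd' from first, 'i' from second => "di"
  Position 1: 'b' from first, 'g' from second => "bg"
  Position 2: 'd' from first, 'g' from second => "dg"
  Position 3: 'c' from first, 'j' from second => "cj"
Result: dibgdgcj

dibgdgcj


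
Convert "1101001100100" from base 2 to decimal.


Input: "1101001100100" in base 2
Positional expansion:
  Digit '1' (value 1) x 2^12 = 4096
  Digit '1' (value 1) x 2^11 = 2048
  Digit '0' (value 0) x 2^10 = 0
  Digit '1' (value 1) x 2^9 = 512
  Digit '0' (value 0) x 2^8 = 0
  Digit '0' (value 0) x 2^7 = 0
  Digit '1' (value 1) x 2^6 = 64
  Digit '1' (value 1) x 2^5 = 32
  Digit '0' (value 0) x 2^4 = 0
  Digit '0' (value 0) x 2^3 = 0
  Digit '1' (value 1) x 2^2 = 4
  Digit '0' (value 0) x 2^1 = 0
  Digit '0' (value 0) x 2^0 = 0
Sum = 6756

6756


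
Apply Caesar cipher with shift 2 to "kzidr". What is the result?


Caesar cipher: shift "kzidr" by 2
  'k' (pos 10) + 2 = pos 12 = 'm'
  'z' (pos 25) + 2 = pos 1 = 'b'
  'i' (pos 8) + 2 = pos 10 = 'k'
  'd' (pos 3) + 2 = pos 5 = 'f'
  'r' (pos 17) + 2 = pos 19 = 't'
Result: mbkft

mbkft


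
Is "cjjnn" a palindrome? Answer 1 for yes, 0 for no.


Input: cjjnn
Reversed: nnjjc
  Compare pos 0 ('c') with pos 4 ('n'): MISMATCH
  Compare pos 1 ('j') with pos 3 ('n'): MISMATCH
Result: not a palindrome

0


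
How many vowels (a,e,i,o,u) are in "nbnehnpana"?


Input: nbnehnpana
Checking each character:
  'n' at position 0: consonant
  'b' at position 1: consonant
  'n' at position 2: consonant
  'e' at position 3: vowel (running total: 1)
  'h' at position 4: consonant
  'n' at position 5: consonant
  'p' at position 6: consonant
  'a' at position 7: vowel (running total: 2)
  'n' at position 8: consonant
  'a' at position 9: vowel (running total: 3)
Total vowels: 3

3


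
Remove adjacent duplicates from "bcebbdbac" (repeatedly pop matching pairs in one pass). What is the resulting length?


Input: bcebbdbac
Stack-based adjacent duplicate removal:
  Read 'b': push. Stack: b
  Read 'c': push. Stack: bc
  Read 'e': push. Stack: bce
  Read 'b': push. Stack: bceb
  Read 'b': matches stack top 'b' => pop. Stack: bce
  Read 'd': push. Stack: bced
  Read 'b': push. Stack: bcedb
  Read 'a': push. Stack: bcedba
  Read 'c': push. Stack: bcedbac
Final stack: "bcedbac" (length 7)

7


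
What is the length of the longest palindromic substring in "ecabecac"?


Input: "ecabecac"
Checking substrings for palindromes:
  [5:8] "cac" (len 3) => palindrome
Longest palindromic substring: "cac" with length 3

3


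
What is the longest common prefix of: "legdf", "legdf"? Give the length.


Words: legdf, legdf
  Position 0: all 'l' => match
  Position 1: all 'e' => match
  Position 2: all 'g' => match
  Position 3: all 'd' => match
  Position 4: all 'f' => match
LCP = "legdf" (length 5)

5


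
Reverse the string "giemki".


Input: giemki
Reading characters right to left:
  Position 5: 'i'
  Position 4: 'k'
  Position 3: 'm'
  Position 2: 'e'
  Position 1: 'i'
  Position 0: 'g'
Reversed: ikmeig

ikmeig


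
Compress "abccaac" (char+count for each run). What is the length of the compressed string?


Input: abccaac
Runs:
  'a' x 1 => "a1"
  'b' x 1 => "b1"
  'c' x 2 => "c2"
  'a' x 2 => "a2"
  'c' x 1 => "c1"
Compressed: "a1b1c2a2c1"
Compressed length: 10

10


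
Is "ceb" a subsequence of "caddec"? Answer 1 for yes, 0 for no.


Check if "ceb" is a subsequence of "caddec"
Greedy scan:
  Position 0 ('c'): matches sub[0] = 'c'
  Position 1 ('a'): no match needed
  Position 2 ('d'): no match needed
  Position 3 ('d'): no match needed
  Position 4 ('e'): matches sub[1] = 'e'
  Position 5 ('c'): no match needed
Only matched 2/3 characters => not a subsequence

0


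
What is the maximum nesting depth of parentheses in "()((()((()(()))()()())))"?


Input: "()((()((()(()))()()())))"
Tracking depth:
  Position 0 '(': depth becomes 1
  Position 1 ')': depth becomes 0
  Position 2 '(': depth becomes 1
  Position 3 '(': depth becomes 2
  Position 4 '(': depth becomes 3
  Position 5 ')': depth becomes 2
  Position 6 '(': depth becomes 3
  Position 7 '(': depth becomes 4
  Position 8 '(': depth becomes 5
  Position 9 ')': depth becomes 4
  Position 10 '(': depth becomes 5
  Position 11 '(': depth becomes 6
  Position 12 ')': depth becomes 5
  Position 13 ')': depth becomes 4
  Position 14 ')': depth becomes 3
  Position 15 '(': depth becomes 4
  Position 16 ')': depth becomes 3
  Position 17 '(': depth becomes 4
  Position 18 ')': depth becomes 3
  Position 19 '(': depth becomes 4
  Position 20 ')': depth becomes 3
  Position 21 ')': depth becomes 2
  Position 22 ')': depth becomes 1
  Position 23 ')': depth becomes 0
Maximum depth reached: 6

6


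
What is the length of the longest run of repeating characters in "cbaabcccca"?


Input: "cbaabcccca"
Scanning for longest run:
  Position 1 ('b'): new char, reset run to 1
  Position 2 ('a'): new char, reset run to 1
  Position 3 ('a'): continues run of 'a', length=2
  Position 4 ('b'): new char, reset run to 1
  Position 5 ('c'): new char, reset run to 1
  Position 6 ('c'): continues run of 'c', length=2
  Position 7 ('c'): continues run of 'c', length=3
  Position 8 ('c'): continues run of 'c', length=4
  Position 9 ('a'): new char, reset run to 1
Longest run: 'c' with length 4

4


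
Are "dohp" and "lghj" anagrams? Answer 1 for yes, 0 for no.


Strings: "dohp", "lghj"
Sorted first:  dhop
Sorted second: ghjl
Differ at position 0: 'd' vs 'g' => not anagrams

0


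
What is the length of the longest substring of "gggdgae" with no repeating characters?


Input: "gggdgae"
Sliding window (track last position of each char):
  Position 0 ('g'): window [0,0] length 1 -- new best
  Position 1 ('g'): repeat (last at 0), move window start to 1
  Position 1 ('g'): window [1,1] length 1
  Position 2 ('g'): repeat (last at 1), move window start to 2
  Position 2 ('g'): window [2,2] length 1
  Position 3 ('d'): window [2,3] length 2 -- new best
  Position 4 ('g'): repeat (last at 2), move window start to 3
  Position 4 ('g'): window [3,4] length 2
  Position 5 ('a'): window [3,5] length 3 -- new best
  Position 6 ('e'): window [3,6] length 4 -- new best
Longest substring with no repeats: "dgae" with length 4

4


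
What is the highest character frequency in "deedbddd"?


Input: deedbddd
Character counts:
  'b': 1
  'd': 5
  'e': 2
Maximum frequency: 5

5


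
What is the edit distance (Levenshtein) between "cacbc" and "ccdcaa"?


Computing edit distance: "cacbc" -> "ccdcaa"
DP table:
           c    c    d    c    a    a
      0    1    2    3    4    5    6
  c   1    0    1    2    3    4    5
  a   2    1    1    2    3    3    4
  c   3    2    1    2    2    3    4
  b   4    3    2    2    3    3    4
  c   5    4    3    3    2    3    4
Edit distance = dp[5][6] = 4

4


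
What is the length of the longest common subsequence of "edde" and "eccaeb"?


LCS of "edde" and "eccaeb"
DP table:
           e    c    c    a    e    b
      0    0    0    0    0    0    0
  e   0    1    1    1    1    1    1
  d   0    1    1    1    1    1    1
  d   0    1    1    1    1    1    1
  e   0    1    1    1    1    2    2
LCS length = dp[4][6] = 2

2


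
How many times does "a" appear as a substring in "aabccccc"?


Searching for "a" in "aabccccc"
Scanning each position:
  Position 0: "a" => MATCH
  Position 1: "a" => MATCH
  Position 2: "b" => no
  Position 3: "c" => no
  Position 4: "c" => no
  Position 5: "c" => no
  Position 6: "c" => no
  Position 7: "c" => no
Total occurrences: 2

2


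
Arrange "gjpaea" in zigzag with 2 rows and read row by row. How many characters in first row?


Zigzag "gjpaea" into 2 rows:
Placing characters:
  'g' => row 0
  'j' => row 1
  'p' => row 0
  'a' => row 1
  'e' => row 0
  'a' => row 1
Rows:
  Row 0: "gpe"
  Row 1: "jaa"
First row length: 3

3


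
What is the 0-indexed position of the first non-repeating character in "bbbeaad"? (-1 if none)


Input: bbbeaad
Character frequencies:
  'a': 2
  'b': 3
  'd': 1
  'e': 1
Scanning left to right for freq == 1:
  Position 0 ('b'): freq=3, skip
  Position 1 ('b'): freq=3, skip
  Position 2 ('b'): freq=3, skip
  Position 3 ('e'): unique! => answer = 3

3


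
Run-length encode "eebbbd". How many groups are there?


Input: eebbbd
Scanning for consecutive runs:
  Group 1: 'e' x 2 (positions 0-1)
  Group 2: 'b' x 3 (positions 2-4)
  Group 3: 'd' x 1 (positions 5-5)
Total groups: 3

3


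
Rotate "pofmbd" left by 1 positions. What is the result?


Input: "pofmbd", rotate left by 1
First 1 characters: "p"
Remaining characters: "ofmbd"
Concatenate remaining + first: "ofmbd" + "p" = "ofmbdp"

ofmbdp


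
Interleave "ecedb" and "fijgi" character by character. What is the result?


Interleaving "ecedb" and "fijgi":
  Position 0: 'e' from first, 'f' from second => "ef"
  Position 1: 'c' from first, 'i' from second => "ci"
  Position 2: 'e' from first, 'j' from second => "ej"
  Position 3: 'd' from first, 'g' from second => "dg"
  Position 4: 'b' from first, 'i' from second => "bi"
Result: efciejdgbi

efciejdgbi


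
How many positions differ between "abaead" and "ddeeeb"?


Comparing "abaead" and "ddeeeb" position by position:
  Position 0: 'a' vs 'd' => DIFFER
  Position 1: 'b' vs 'd' => DIFFER
  Position 2: 'a' vs 'e' => DIFFER
  Position 3: 'e' vs 'e' => same
  Position 4: 'a' vs 'e' => DIFFER
  Position 5: 'd' vs 'b' => DIFFER
Positions that differ: 5

5


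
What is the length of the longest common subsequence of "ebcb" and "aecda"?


LCS of "ebcb" and "aecda"
DP table:
           a    e    c    d    a
      0    0    0    0    0    0
  e   0    0    1    1    1    1
  b   0    0    1    1    1    1
  c   0    0    1    2    2    2
  b   0    0    1    2    2    2
LCS length = dp[4][5] = 2

2


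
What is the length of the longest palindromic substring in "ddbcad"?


Input: "ddbcad"
Checking substrings for palindromes:
  [0:2] "dd" (len 2) => palindrome
Longest palindromic substring: "dd" with length 2

2


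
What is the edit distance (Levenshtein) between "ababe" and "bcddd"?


Computing edit distance: "ababe" -> "bcddd"
DP table:
           b    c    d    d    d
      0    1    2    3    4    5
  a   1    1    2    3    4    5
  b   2    1    2    3    4    5
  a   3    2    2    3    4    5
  b   4    3    3    3    4    5
  e   5    4    4    4    4    5
Edit distance = dp[5][5] = 5

5


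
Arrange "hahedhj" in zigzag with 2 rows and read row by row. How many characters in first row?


Zigzag "hahedhj" into 2 rows:
Placing characters:
  'h' => row 0
  'a' => row 1
  'h' => row 0
  'e' => row 1
  'd' => row 0
  'h' => row 1
  'j' => row 0
Rows:
  Row 0: "hhdj"
  Row 1: "aeh"
First row length: 4

4


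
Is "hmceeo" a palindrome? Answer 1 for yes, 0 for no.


Input: hmceeo
Reversed: oeecmh
  Compare pos 0 ('h') with pos 5 ('o'): MISMATCH
  Compare pos 1 ('m') with pos 4 ('e'): MISMATCH
  Compare pos 2 ('c') with pos 3 ('e'): MISMATCH
Result: not a palindrome

0


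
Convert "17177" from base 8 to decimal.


Input: "17177" in base 8
Positional expansion:
  Digit '1' (value 1) x 8^4 = 4096
  Digit '7' (value 7) x 8^3 = 3584
  Digit '1' (value 1) x 8^2 = 64
  Digit '7' (value 7) x 8^1 = 56
  Digit '7' (value 7) x 8^0 = 7
Sum = 7807

7807


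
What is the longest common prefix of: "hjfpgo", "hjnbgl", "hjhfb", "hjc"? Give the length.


Words: hjfpgo, hjnbgl, hjhfb, hjc
  Position 0: all 'h' => match
  Position 1: all 'j' => match
  Position 2: ('f', 'n', 'h', 'c') => mismatch, stop
LCP = "hj" (length 2)

2


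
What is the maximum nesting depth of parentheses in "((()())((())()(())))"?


Input: "((()())((())()(())))"
Tracking depth:
  Position 0 '(': depth becomes 1
  Position 1 '(': depth becomes 2
  Position 2 '(': depth becomes 3
  Position 3 ')': depth becomes 2
  Position 4 '(': depth becomes 3
  Position 5 ')': depth becomes 2
  Position 6 ')': depth becomes 1
  Position 7 '(': depth becomes 2
  Position 8 '(': depth becomes 3
  Position 9 '(': depth becomes 4
  Position 10 ')': depth becomes 3
  Position 11 ')': depth becomes 2
  Position 12 '(': depth becomes 3
  Position 13 ')': depth becomes 2
  Position 14 '(': depth becomes 3
  Position 15 '(': depth becomes 4
  Position 16 ')': depth becomes 3
  Position 17 ')': depth becomes 2
  Position 18 ')': depth becomes 1
  Position 19 ')': depth becomes 0
Maximum depth reached: 4

4


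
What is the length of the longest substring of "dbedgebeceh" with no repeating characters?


Input: "dbedgebeceh"
Sliding window (track last position of each char):
  Position 0 ('d'): window [0,0] length 1 -- new best
  Position 1 ('b'): window [0,1] length 2 -- new best
  Position 2 ('e'): window [0,2] length 3 -- new best
  Position 3 ('d'): repeat (last at 0), move window start to 1
  Position 3 ('d'): window [1,3] length 3
  Position 4 ('g'): window [1,4] length 4 -- new best
  Position 5 ('e'): repeat (last at 2), move window start to 3
  Position 5 ('e'): window [3,5] length 3
  Position 6 ('b'): window [3,6] length 4
  Position 7 ('e'): repeat (last at 5), move window start to 6
  Position 7 ('e'): window [6,7] length 2
  Position 8 ('c'): window [6,8] length 3
  Position 9 ('e'): repeat (last at 7), move window start to 8
  Position 9 ('e'): window [8,9] length 2
  Position 10 ('h'): window [8,10] length 3
Longest substring with no repeats: "bedg" with length 4

4


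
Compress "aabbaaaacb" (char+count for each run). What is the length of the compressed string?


Input: aabbaaaacb
Runs:
  'a' x 2 => "a2"
  'b' x 2 => "b2"
  'a' x 4 => "a4"
  'c' x 1 => "c1"
  'b' x 1 => "b1"
Compressed: "a2b2a4c1b1"
Compressed length: 10

10


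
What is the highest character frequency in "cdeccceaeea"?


Input: cdeccceaeea
Character counts:
  'a': 2
  'c': 4
  'd': 1
  'e': 4
Maximum frequency: 4

4


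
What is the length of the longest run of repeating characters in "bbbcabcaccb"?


Input: "bbbcabcaccb"
Scanning for longest run:
  Position 1 ('b'): continues run of 'b', length=2
  Position 2 ('b'): continues run of 'b', length=3
  Position 3 ('c'): new char, reset run to 1
  Position 4 ('a'): new char, reset run to 1
  Position 5 ('b'): new char, reset run to 1
  Position 6 ('c'): new char, reset run to 1
  Position 7 ('a'): new char, reset run to 1
  Position 8 ('c'): new char, reset run to 1
  Position 9 ('c'): continues run of 'c', length=2
  Position 10 ('b'): new char, reset run to 1
Longest run: 'b' with length 3

3


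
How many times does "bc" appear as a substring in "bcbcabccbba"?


Searching for "bc" in "bcbcabccbba"
Scanning each position:
  Position 0: "bc" => MATCH
  Position 1: "cb" => no
  Position 2: "bc" => MATCH
  Position 3: "ca" => no
  Position 4: "ab" => no
  Position 5: "bc" => MATCH
  Position 6: "cc" => no
  Position 7: "cb" => no
  Position 8: "bb" => no
  Position 9: "ba" => no
Total occurrences: 3

3


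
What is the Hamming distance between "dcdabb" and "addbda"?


Comparing "dcdabb" and "addbda" position by position:
  Position 0: 'd' vs 'a' => differ
  Position 1: 'c' vs 'd' => differ
  Position 2: 'd' vs 'd' => same
  Position 3: 'a' vs 'b' => differ
  Position 4: 'b' vs 'd' => differ
  Position 5: 'b' vs 'a' => differ
Total differences (Hamming distance): 5

5


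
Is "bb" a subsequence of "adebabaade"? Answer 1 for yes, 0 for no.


Check if "bb" is a subsequence of "adebabaade"
Greedy scan:
  Position 0 ('a'): no match needed
  Position 1 ('d'): no match needed
  Position 2 ('e'): no match needed
  Position 3 ('b'): matches sub[0] = 'b'
  Position 4 ('a'): no match needed
  Position 5 ('b'): matches sub[1] = 'b'
  Position 6 ('a'): no match needed
  Position 7 ('a'): no match needed
  Position 8 ('d'): no match needed
  Position 9 ('e'): no match needed
All 2 characters matched => is a subsequence

1


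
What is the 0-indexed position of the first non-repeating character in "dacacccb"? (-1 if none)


Input: dacacccb
Character frequencies:
  'a': 2
  'b': 1
  'c': 4
  'd': 1
Scanning left to right for freq == 1:
  Position 0 ('d'): unique! => answer = 0

0


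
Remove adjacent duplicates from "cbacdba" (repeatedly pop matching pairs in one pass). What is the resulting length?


Input: cbacdba
Stack-based adjacent duplicate removal:
  Read 'c': push. Stack: c
  Read 'b': push. Stack: cb
  Read 'a': push. Stack: cba
  Read 'c': push. Stack: cbac
  Read 'd': push. Stack: cbacd
  Read 'b': push. Stack: cbacdb
  Read 'a': push. Stack: cbacdba
Final stack: "cbacdba" (length 7)

7


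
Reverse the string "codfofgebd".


Input: codfofgebd
Reading characters right to left:
  Position 9: 'd'
  Position 8: 'b'
  Position 7: 'e'
  Position 6: 'g'
  Position 5: 'f'
  Position 4: 'o'
  Position 3: 'f'
  Position 2: 'd'
  Position 1: 'o'
  Position 0: 'c'
Reversed: dbegfofdoc

dbegfofdoc


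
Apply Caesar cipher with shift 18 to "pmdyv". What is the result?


Caesar cipher: shift "pmdyv" by 18
  'p' (pos 15) + 18 = pos 7 = 'h'
  'm' (pos 12) + 18 = pos 4 = 'e'
  'd' (pos 3) + 18 = pos 21 = 'v'
  'y' (pos 24) + 18 = pos 16 = 'q'
  'v' (pos 21) + 18 = pos 13 = 'n'
Result: hevqn

hevqn


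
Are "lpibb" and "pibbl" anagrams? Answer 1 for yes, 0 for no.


Strings: "lpibb", "pibbl"
Sorted first:  bbilp
Sorted second: bbilp
Sorted forms match => anagrams

1


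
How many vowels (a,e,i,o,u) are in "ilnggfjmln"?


Input: ilnggfjmln
Checking each character:
  'i' at position 0: vowel (running total: 1)
  'l' at position 1: consonant
  'n' at position 2: consonant
  'g' at position 3: consonant
  'g' at position 4: consonant
  'f' at position 5: consonant
  'j' at position 6: consonant
  'm' at position 7: consonant
  'l' at position 8: consonant
  'n' at position 9: consonant
Total vowels: 1

1


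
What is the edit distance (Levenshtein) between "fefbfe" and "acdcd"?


Computing edit distance: "fefbfe" -> "acdcd"
DP table:
           a    c    d    c    d
      0    1    2    3    4    5
  f   1    1    2    3    4    5
  e   2    2    2    3    4    5
  f   3    3    3    3    4    5
  b   4    4    4    4    4    5
  f   5    5    5    5    5    5
  e   6    6    6    6    6    6
Edit distance = dp[6][5] = 6

6


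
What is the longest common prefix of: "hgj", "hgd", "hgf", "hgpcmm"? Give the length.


Words: hgj, hgd, hgf, hgpcmm
  Position 0: all 'h' => match
  Position 1: all 'g' => match
  Position 2: ('j', 'd', 'f', 'p') => mismatch, stop
LCP = "hg" (length 2)

2


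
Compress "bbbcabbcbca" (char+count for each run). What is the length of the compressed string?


Input: bbbcabbcbca
Runs:
  'b' x 3 => "b3"
  'c' x 1 => "c1"
  'a' x 1 => "a1"
  'b' x 2 => "b2"
  'c' x 1 => "c1"
  'b' x 1 => "b1"
  'c' x 1 => "c1"
  'a' x 1 => "a1"
Compressed: "b3c1a1b2c1b1c1a1"
Compressed length: 16

16


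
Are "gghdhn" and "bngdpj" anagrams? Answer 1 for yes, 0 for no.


Strings: "gghdhn", "bngdpj"
Sorted first:  dgghhn
Sorted second: bdgjnp
Differ at position 0: 'd' vs 'b' => not anagrams

0


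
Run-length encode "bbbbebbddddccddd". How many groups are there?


Input: bbbbebbddddccddd
Scanning for consecutive runs:
  Group 1: 'b' x 4 (positions 0-3)
  Group 2: 'e' x 1 (positions 4-4)
  Group 3: 'b' x 2 (positions 5-6)
  Group 4: 'd' x 4 (positions 7-10)
  Group 5: 'c' x 2 (positions 11-12)
  Group 6: 'd' x 3 (positions 13-15)
Total groups: 6

6


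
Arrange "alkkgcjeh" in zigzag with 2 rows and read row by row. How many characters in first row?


Zigzag "alkkgcjeh" into 2 rows:
Placing characters:
  'a' => row 0
  'l' => row 1
  'k' => row 0
  'k' => row 1
  'g' => row 0
  'c' => row 1
  'j' => row 0
  'e' => row 1
  'h' => row 0
Rows:
  Row 0: "akgjh"
  Row 1: "lkce"
First row length: 5

5


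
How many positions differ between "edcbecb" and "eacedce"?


Comparing "edcbecb" and "eacedce" position by position:
  Position 0: 'e' vs 'e' => same
  Position 1: 'd' vs 'a' => DIFFER
  Position 2: 'c' vs 'c' => same
  Position 3: 'b' vs 'e' => DIFFER
  Position 4: 'e' vs 'd' => DIFFER
  Position 5: 'c' vs 'c' => same
  Position 6: 'b' vs 'e' => DIFFER
Positions that differ: 4

4


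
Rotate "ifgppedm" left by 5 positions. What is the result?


Input: "ifgppedm", rotate left by 5
First 5 characters: "ifgpp"
Remaining characters: "edm"
Concatenate remaining + first: "edm" + "ifgpp" = "edmifgpp"

edmifgpp


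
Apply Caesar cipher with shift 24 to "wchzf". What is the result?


Caesar cipher: shift "wchzf" by 24
  'w' (pos 22) + 24 = pos 20 = 'u'
  'c' (pos 2) + 24 = pos 0 = 'a'
  'h' (pos 7) + 24 = pos 5 = 'f'
  'z' (pos 25) + 24 = pos 23 = 'x'
  'f' (pos 5) + 24 = pos 3 = 'd'
Result: uafxd

uafxd


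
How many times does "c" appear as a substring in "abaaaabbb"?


Searching for "c" in "abaaaabbb"
Scanning each position:
  Position 0: "a" => no
  Position 1: "b" => no
  Position 2: "a" => no
  Position 3: "a" => no
  Position 4: "a" => no
  Position 5: "a" => no
  Position 6: "b" => no
  Position 7: "b" => no
  Position 8: "b" => no
Total occurrences: 0

0


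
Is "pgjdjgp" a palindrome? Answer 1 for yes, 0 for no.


Input: pgjdjgp
Reversed: pgjdjgp
  Compare pos 0 ('p') with pos 6 ('p'): match
  Compare pos 1 ('g') with pos 5 ('g'): match
  Compare pos 2 ('j') with pos 4 ('j'): match
Result: palindrome

1


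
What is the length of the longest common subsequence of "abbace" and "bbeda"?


LCS of "abbace" and "bbeda"
DP table:
           b    b    e    d    a
      0    0    0    0    0    0
  a   0    0    0    0    0    1
  b   0    1    1    1    1    1
  b   0    1    2    2    2    2
  a   0    1    2    2    2    3
  c   0    1    2    2    2    3
  e   0    1    2    3    3    3
LCS length = dp[6][5] = 3

3


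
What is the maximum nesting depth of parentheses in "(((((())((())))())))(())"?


Input: "(((((())((())))())))(())"
Tracking depth:
  Position 0 '(': depth becomes 1
  Position 1 '(': depth becomes 2
  Position 2 '(': depth becomes 3
  Position 3 '(': depth becomes 4
  Position 4 '(': depth becomes 5
  Position 5 '(': depth becomes 6
  Position 6 ')': depth becomes 5
  Position 7 ')': depth becomes 4
  Position 8 '(': depth becomes 5
  Position 9 '(': depth becomes 6
  Position 10 '(': depth becomes 7
  Position 11 ')': depth becomes 6
  Position 12 ')': depth becomes 5
  Position 13 ')': depth becomes 4
  Position 14 ')': depth becomes 3
  Position 15 '(': depth becomes 4
  Position 16 ')': depth becomes 3
  Position 17 ')': depth becomes 2
  Position 18 ')': depth becomes 1
  Position 19 ')': depth becomes 0
  Position 20 '(': depth becomes 1
  Position 21 '(': depth becomes 2
  Position 22 ')': depth becomes 1
  Position 23 ')': depth becomes 0
Maximum depth reached: 7

7


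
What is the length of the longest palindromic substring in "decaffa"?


Input: "decaffa"
Checking substrings for palindromes:
  [3:7] "affa" (len 4) => palindrome
  [4:6] "ff" (len 2) => palindrome
Longest palindromic substring: "affa" with length 4

4


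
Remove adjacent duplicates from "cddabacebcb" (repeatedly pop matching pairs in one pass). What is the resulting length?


Input: cddabacebcb
Stack-based adjacent duplicate removal:
  Read 'c': push. Stack: c
  Read 'd': push. Stack: cd
  Read 'd': matches stack top 'd' => pop. Stack: c
  Read 'a': push. Stack: ca
  Read 'b': push. Stack: cab
  Read 'a': push. Stack: caba
  Read 'c': push. Stack: cabac
  Read 'e': push. Stack: cabace
  Read 'b': push. Stack: cabaceb
  Read 'c': push. Stack: cabacebc
  Read 'b': push. Stack: cabacebcb
Final stack: "cabacebcb" (length 9)

9


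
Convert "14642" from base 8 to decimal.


Input: "14642" in base 8
Positional expansion:
  Digit '1' (value 1) x 8^4 = 4096
  Digit '4' (value 4) x 8^3 = 2048
  Digit '6' (value 6) x 8^2 = 384
  Digit '4' (value 4) x 8^1 = 32
  Digit '2' (value 2) x 8^0 = 2
Sum = 6562

6562


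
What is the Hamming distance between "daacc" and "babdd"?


Comparing "daacc" and "babdd" position by position:
  Position 0: 'd' vs 'b' => differ
  Position 1: 'a' vs 'a' => same
  Position 2: 'a' vs 'b' => differ
  Position 3: 'c' vs 'd' => differ
  Position 4: 'c' vs 'd' => differ
Total differences (Hamming distance): 4

4


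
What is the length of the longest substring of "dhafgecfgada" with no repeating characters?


Input: "dhafgecfgada"
Sliding window (track last position of each char):
  Position 0 ('d'): window [0,0] length 1 -- new best
  Position 1 ('h'): window [0,1] length 2 -- new best
  Position 2 ('a'): window [0,2] length 3 -- new best
  Position 3 ('f'): window [0,3] length 4 -- new best
  Position 4 ('g'): window [0,4] length 5 -- new best
  Position 5 ('e'): window [0,5] length 6 -- new best
  Position 6 ('c'): window [0,6] length 7 -- new best
  Position 7 ('f'): repeat (last at 3), move window start to 4
  Position 7 ('f'): window [4,7] length 4
  Position 8 ('g'): repeat (last at 4), move window start to 5
  Position 8 ('g'): window [5,8] length 4
  Position 9 ('a'): window [5,9] length 5
  Position 10 ('d'): window [5,10] length 6
  Position 11 ('a'): repeat (last at 9), move window start to 10
  Position 11 ('a'): window [10,11] length 2
Longest substring with no repeats: "dhafgec" with length 7

7


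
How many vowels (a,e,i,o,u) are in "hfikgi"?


Input: hfikgi
Checking each character:
  'h' at position 0: consonant
  'f' at position 1: consonant
  'i' at position 2: vowel (running total: 1)
  'k' at position 3: consonant
  'g' at position 4: consonant
  'i' at position 5: vowel (running total: 2)
Total vowels: 2

2


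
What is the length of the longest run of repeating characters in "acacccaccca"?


Input: "acacccaccca"
Scanning for longest run:
  Position 1 ('c'): new char, reset run to 1
  Position 2 ('a'): new char, reset run to 1
  Position 3 ('c'): new char, reset run to 1
  Position 4 ('c'): continues run of 'c', length=2
  Position 5 ('c'): continues run of 'c', length=3
  Position 6 ('a'): new char, reset run to 1
  Position 7 ('c'): new char, reset run to 1
  Position 8 ('c'): continues run of 'c', length=2
  Position 9 ('c'): continues run of 'c', length=3
  Position 10 ('a'): new char, reset run to 1
Longest run: 'c' with length 3

3


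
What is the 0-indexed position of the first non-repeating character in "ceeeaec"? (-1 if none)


Input: ceeeaec
Character frequencies:
  'a': 1
  'c': 2
  'e': 4
Scanning left to right for freq == 1:
  Position 0 ('c'): freq=2, skip
  Position 1 ('e'): freq=4, skip
  Position 2 ('e'): freq=4, skip
  Position 3 ('e'): freq=4, skip
  Position 4 ('a'): unique! => answer = 4

4


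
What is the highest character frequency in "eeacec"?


Input: eeacec
Character counts:
  'a': 1
  'c': 2
  'e': 3
Maximum frequency: 3

3


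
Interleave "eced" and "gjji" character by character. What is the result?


Interleaving "eced" and "gjji":
  Position 0: 'e' from first, 'g' from second => "eg"
  Position 1: 'c' from first, 'j' from second => "cj"
  Position 2: 'e' from first, 'j' from second => "ej"
  Position 3: 'd' from first, 'i' from second => "di"
Result: egcjejdi

egcjejdi


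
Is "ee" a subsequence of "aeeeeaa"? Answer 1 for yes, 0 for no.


Check if "ee" is a subsequence of "aeeeeaa"
Greedy scan:
  Position 0 ('a'): no match needed
  Position 1 ('e'): matches sub[0] = 'e'
  Position 2 ('e'): matches sub[1] = 'e'
  Position 3 ('e'): no match needed
  Position 4 ('e'): no match needed
  Position 5 ('a'): no match needed
  Position 6 ('a'): no match needed
All 2 characters matched => is a subsequence

1


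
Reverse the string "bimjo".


Input: bimjo
Reading characters right to left:
  Position 4: 'o'
  Position 3: 'j'
  Position 2: 'm'
  Position 1: 'i'
  Position 0: 'b'
Reversed: ojmib

ojmib


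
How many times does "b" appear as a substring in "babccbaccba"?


Searching for "b" in "babccbaccba"
Scanning each position:
  Position 0: "b" => MATCH
  Position 1: "a" => no
  Position 2: "b" => MATCH
  Position 3: "c" => no
  Position 4: "c" => no
  Position 5: "b" => MATCH
  Position 6: "a" => no
  Position 7: "c" => no
  Position 8: "c" => no
  Position 9: "b" => MATCH
  Position 10: "a" => no
Total occurrences: 4

4


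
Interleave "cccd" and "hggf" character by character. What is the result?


Interleaving "cccd" and "hggf":
  Position 0: 'c' from first, 'h' from second => "ch"
  Position 1: 'c' from first, 'g' from second => "cg"
  Position 2: 'c' from first, 'g' from second => "cg"
  Position 3: 'd' from first, 'f' from second => "df"
Result: chcgcgdf

chcgcgdf


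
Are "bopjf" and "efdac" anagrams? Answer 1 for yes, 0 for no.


Strings: "bopjf", "efdac"
Sorted first:  bfjop
Sorted second: acdef
Differ at position 0: 'b' vs 'a' => not anagrams

0


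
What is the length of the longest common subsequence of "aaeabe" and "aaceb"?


LCS of "aaeabe" and "aaceb"
DP table:
           a    a    c    e    b
      0    0    0    0    0    0
  a   0    1    1    1    1    1
  a   0    1    2    2    2    2
  e   0    1    2    2    3    3
  a   0    1    2    2    3    3
  b   0    1    2    2    3    4
  e   0    1    2    2    3    4
LCS length = dp[6][5] = 4

4


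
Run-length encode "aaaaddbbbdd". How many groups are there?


Input: aaaaddbbbdd
Scanning for consecutive runs:
  Group 1: 'a' x 4 (positions 0-3)
  Group 2: 'd' x 2 (positions 4-5)
  Group 3: 'b' x 3 (positions 6-8)
  Group 4: 'd' x 2 (positions 9-10)
Total groups: 4

4


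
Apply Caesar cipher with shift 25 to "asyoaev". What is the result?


Caesar cipher: shift "asyoaev" by 25
  'a' (pos 0) + 25 = pos 25 = 'z'
  's' (pos 18) + 25 = pos 17 = 'r'
  'y' (pos 24) + 25 = pos 23 = 'x'
  'o' (pos 14) + 25 = pos 13 = 'n'
  'a' (pos 0) + 25 = pos 25 = 'z'
  'e' (pos 4) + 25 = pos 3 = 'd'
  'v' (pos 21) + 25 = pos 20 = 'u'
Result: zrxnzdu

zrxnzdu


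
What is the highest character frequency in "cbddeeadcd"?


Input: cbddeeadcd
Character counts:
  'a': 1
  'b': 1
  'c': 2
  'd': 4
  'e': 2
Maximum frequency: 4

4


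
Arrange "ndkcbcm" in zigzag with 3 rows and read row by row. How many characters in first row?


Zigzag "ndkcbcm" into 3 rows:
Placing characters:
  'n' => row 0
  'd' => row 1
  'k' => row 2
  'c' => row 1
  'b' => row 0
  'c' => row 1
  'm' => row 2
Rows:
  Row 0: "nb"
  Row 1: "dcc"
  Row 2: "km"
First row length: 2

2


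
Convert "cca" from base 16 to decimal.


Input: "cca" in base 16
Positional expansion:
  Digit 'c' (value 12) x 16^2 = 3072
  Digit 'c' (value 12) x 16^1 = 192
  Digit 'a' (value 10) x 16^0 = 10
Sum = 3274

3274


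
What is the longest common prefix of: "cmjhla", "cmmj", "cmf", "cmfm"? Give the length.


Words: cmjhla, cmmj, cmf, cmfm
  Position 0: all 'c' => match
  Position 1: all 'm' => match
  Position 2: ('j', 'm', 'f', 'f') => mismatch, stop
LCP = "cm" (length 2)

2


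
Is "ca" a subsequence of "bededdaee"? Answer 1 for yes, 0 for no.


Check if "ca" is a subsequence of "bededdaee"
Greedy scan:
  Position 0 ('b'): no match needed
  Position 1 ('e'): no match needed
  Position 2 ('d'): no match needed
  Position 3 ('e'): no match needed
  Position 4 ('d'): no match needed
  Position 5 ('d'): no match needed
  Position 6 ('a'): no match needed
  Position 7 ('e'): no match needed
  Position 8 ('e'): no match needed
Only matched 0/2 characters => not a subsequence

0


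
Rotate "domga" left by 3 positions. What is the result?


Input: "domga", rotate left by 3
First 3 characters: "dom"
Remaining characters: "ga"
Concatenate remaining + first: "ga" + "dom" = "gadom"

gadom


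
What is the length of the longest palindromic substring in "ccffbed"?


Input: "ccffbed"
Checking substrings for palindromes:
  [0:2] "cc" (len 2) => palindrome
  [2:4] "ff" (len 2) => palindrome
Longest palindromic substring: "cc" with length 2

2


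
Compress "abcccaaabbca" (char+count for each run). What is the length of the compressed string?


Input: abcccaaabbca
Runs:
  'a' x 1 => "a1"
  'b' x 1 => "b1"
  'c' x 3 => "c3"
  'a' x 3 => "a3"
  'b' x 2 => "b2"
  'c' x 1 => "c1"
  'a' x 1 => "a1"
Compressed: "a1b1c3a3b2c1a1"
Compressed length: 14

14


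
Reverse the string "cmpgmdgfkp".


Input: cmpgmdgfkp
Reading characters right to left:
  Position 9: 'p'
  Position 8: 'k'
  Position 7: 'f'
  Position 6: 'g'
  Position 5: 'd'
  Position 4: 'm'
  Position 3: 'g'
  Position 2: 'p'
  Position 1: 'm'
  Position 0: 'c'
Reversed: pkfgdmgpmc

pkfgdmgpmc


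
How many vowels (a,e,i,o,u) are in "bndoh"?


Input: bndoh
Checking each character:
  'b' at position 0: consonant
  'n' at position 1: consonant
  'd' at position 2: consonant
  'o' at position 3: vowel (running total: 1)
  'h' at position 4: consonant
Total vowels: 1

1


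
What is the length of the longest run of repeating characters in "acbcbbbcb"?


Input: "acbcbbbcb"
Scanning for longest run:
  Position 1 ('c'): new char, reset run to 1
  Position 2 ('b'): new char, reset run to 1
  Position 3 ('c'): new char, reset run to 1
  Position 4 ('b'): new char, reset run to 1
  Position 5 ('b'): continues run of 'b', length=2
  Position 6 ('b'): continues run of 'b', length=3
  Position 7 ('c'): new char, reset run to 1
  Position 8 ('b'): new char, reset run to 1
Longest run: 'b' with length 3

3


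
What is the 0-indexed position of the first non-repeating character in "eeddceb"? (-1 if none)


Input: eeddceb
Character frequencies:
  'b': 1
  'c': 1
  'd': 2
  'e': 3
Scanning left to right for freq == 1:
  Position 0 ('e'): freq=3, skip
  Position 1 ('e'): freq=3, skip
  Position 2 ('d'): freq=2, skip
  Position 3 ('d'): freq=2, skip
  Position 4 ('c'): unique! => answer = 4

4


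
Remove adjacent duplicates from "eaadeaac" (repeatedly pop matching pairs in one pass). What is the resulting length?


Input: eaadeaac
Stack-based adjacent duplicate removal:
  Read 'e': push. Stack: e
  Read 'a': push. Stack: ea
  Read 'a': matches stack top 'a' => pop. Stack: e
  Read 'd': push. Stack: ed
  Read 'e': push. Stack: ede
  Read 'a': push. Stack: edea
  Read 'a': matches stack top 'a' => pop. Stack: ede
  Read 'c': push. Stack: edec
Final stack: "edec" (length 4)

4


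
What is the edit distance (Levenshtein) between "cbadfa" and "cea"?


Computing edit distance: "cbadfa" -> "cea"
DP table:
           c    e    a
      0    1    2    3
  c   1    0    1    2
  b   2    1    1    2
  a   3    2    2    1
  d   4    3    3    2
  f   5    4    4    3
  a   6    5    5    4
Edit distance = dp[6][3] = 4

4


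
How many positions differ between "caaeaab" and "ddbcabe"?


Comparing "caaeaab" and "ddbcabe" position by position:
  Position 0: 'c' vs 'd' => DIFFER
  Position 1: 'a' vs 'd' => DIFFER
  Position 2: 'a' vs 'b' => DIFFER
  Position 3: 'e' vs 'c' => DIFFER
  Position 4: 'a' vs 'a' => same
  Position 5: 'a' vs 'b' => DIFFER
  Position 6: 'b' vs 'e' => DIFFER
Positions that differ: 6

6


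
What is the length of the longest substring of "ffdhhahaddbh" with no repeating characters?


Input: "ffdhhahaddbh"
Sliding window (track last position of each char):
  Position 0 ('f'): window [0,0] length 1 -- new best
  Position 1 ('f'): repeat (last at 0), move window start to 1
  Position 1 ('f'): window [1,1] length 1
  Position 2 ('d'): window [1,2] length 2 -- new best
  Position 3 ('h'): window [1,3] length 3 -- new best
  Position 4 ('h'): repeat (last at 3), move window start to 4
  Position 4 ('h'): window [4,4] length 1
  Position 5 ('a'): window [4,5] length 2
  Position 6 ('h'): repeat (last at 4), move window start to 5
  Position 6 ('h'): window [5,6] length 2
  Position 7 ('a'): repeat (last at 5), move window start to 6
  Position 7 ('a'): window [6,7] length 2
  Position 8 ('d'): window [6,8] length 3
  Position 9 ('d'): repeat (last at 8), move window start to 9
  Position 9 ('d'): window [9,9] length 1
  Position 10 ('b'): window [9,10] length 2
  Position 11 ('h'): window [9,11] length 3
Longest substring with no repeats: "fdh" with length 3

3


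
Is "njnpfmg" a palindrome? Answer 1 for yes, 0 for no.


Input: njnpfmg
Reversed: gmfpnjn
  Compare pos 0 ('n') with pos 6 ('g'): MISMATCH
  Compare pos 1 ('j') with pos 5 ('m'): MISMATCH
  Compare pos 2 ('n') with pos 4 ('f'): MISMATCH
Result: not a palindrome

0


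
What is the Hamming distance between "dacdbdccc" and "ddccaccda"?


Comparing "dacdbdccc" and "ddccaccda" position by position:
  Position 0: 'd' vs 'd' => same
  Position 1: 'a' vs 'd' => differ
  Position 2: 'c' vs 'c' => same
  Position 3: 'd' vs 'c' => differ
  Position 4: 'b' vs 'a' => differ
  Position 5: 'd' vs 'c' => differ
  Position 6: 'c' vs 'c' => same
  Position 7: 'c' vs 'd' => differ
  Position 8: 'c' vs 'a' => differ
Total differences (Hamming distance): 6

6


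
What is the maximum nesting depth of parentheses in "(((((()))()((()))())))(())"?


Input: "(((((()))()((()))())))(())"
Tracking depth:
  Position 0 '(': depth becomes 1
  Position 1 '(': depth becomes 2
  Position 2 '(': depth becomes 3
  Position 3 '(': depth becomes 4
  Position 4 '(': depth becomes 5
  Position 5 '(': depth becomes 6
  Position 6 ')': depth becomes 5
  Position 7 ')': depth becomes 4
  Position 8 ')': depth becomes 3
  Position 9 '(': depth becomes 4
  Position 10 ')': depth becomes 3
  Position 11 '(': depth becomes 4
  Position 12 '(': depth becomes 5
  Position 13 '(': depth becomes 6
  Position 14 ')': depth becomes 5
  Position 15 ')': depth becomes 4
  Position 16 ')': depth becomes 3
  Position 17 '(': depth becomes 4
  Position 18 ')': depth becomes 3
  Position 19 ')': depth becomes 2
  Position 20 ')': depth becomes 1
  Position 21 ')': depth becomes 0
  Position 22 '(': depth becomes 1
  Position 23 '(': depth becomes 2
  Position 24 ')': depth becomes 1
  Position 25 ')': depth becomes 0
Maximum depth reached: 6

6


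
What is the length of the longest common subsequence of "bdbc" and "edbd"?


LCS of "bdbc" and "edbd"
DP table:
           e    d    b    d
      0    0    0    0    0
  b   0    0    0    1    1
  d   0    0    1    1    2
  b   0    0    1    2    2
  c   0    0    1    2    2
LCS length = dp[4][4] = 2

2
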